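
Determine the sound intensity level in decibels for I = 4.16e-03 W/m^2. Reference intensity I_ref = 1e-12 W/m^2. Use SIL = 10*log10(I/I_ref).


I / I_ref = 4.16e-03 / 1e-12 = 4.16e+09
SIL = 10 * log10(4.16e+09) = 96.191 dB


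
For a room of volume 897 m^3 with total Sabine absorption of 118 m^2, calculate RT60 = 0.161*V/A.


RT60 = 0.161 * 897 / 118 = 1.2239 s


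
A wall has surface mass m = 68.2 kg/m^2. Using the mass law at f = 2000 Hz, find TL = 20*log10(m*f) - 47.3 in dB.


m * f = 68.2 * 2000 = 136400
20*log10(136400) = 102.696 dB
TL = 102.696 - 47.3 = 55.396 dB


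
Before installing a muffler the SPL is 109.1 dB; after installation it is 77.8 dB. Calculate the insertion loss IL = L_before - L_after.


Insertion loss = SPL without muffler - SPL with muffler
IL = 109.1 - 77.8 = 31.3 dB


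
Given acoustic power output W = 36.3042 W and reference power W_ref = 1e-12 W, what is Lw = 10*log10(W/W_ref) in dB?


W / W_ref = 36.3042 / 1e-12 = 3.63042e+13
Lw = 10 * log10(3.63042e+13) = 135.6 dB


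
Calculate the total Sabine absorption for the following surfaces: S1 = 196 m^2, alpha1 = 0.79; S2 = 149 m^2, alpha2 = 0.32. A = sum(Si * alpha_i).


196 * 0.79 = 154.84
149 * 0.32 = 47.68
A_total = 154.84 + 47.68 = 202.52 m^2


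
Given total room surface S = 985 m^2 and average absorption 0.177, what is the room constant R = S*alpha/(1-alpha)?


R = 985 * 0.177 / (1 - 0.177) = 211.84 m^2


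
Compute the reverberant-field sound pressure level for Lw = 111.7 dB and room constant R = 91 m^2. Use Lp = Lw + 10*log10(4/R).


4/R = 4/91 = 0.043956
Lp = 111.7 + 10*log10(0.043956) = 98.13 dB


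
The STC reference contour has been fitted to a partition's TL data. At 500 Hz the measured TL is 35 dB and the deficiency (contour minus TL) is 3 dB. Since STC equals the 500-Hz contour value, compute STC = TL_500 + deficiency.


By ASTM E413, STC = value of the fitted reference contour at 500 Hz.
Contour value at 500 Hz = TL_500 + deficiency = 35 + 3 = 38
STC = 38


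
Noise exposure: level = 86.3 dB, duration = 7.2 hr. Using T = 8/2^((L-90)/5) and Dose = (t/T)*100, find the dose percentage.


T_allowed = 8 / 2^((86.3 - 90)/5) = 13.3614 hr
Dose = 7.2 / 13.3614 * 100 = 53.887 %


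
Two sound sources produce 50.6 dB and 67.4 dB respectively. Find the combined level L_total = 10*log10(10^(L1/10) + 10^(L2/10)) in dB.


10^(50.6/10) = 114815
10^(67.4/10) = 5.49541e+06
Sum = 114815 + 5.49541e+06 = 5.61022e+06
L_total = 10*log10(5.61022e+06) = 67.49 dB


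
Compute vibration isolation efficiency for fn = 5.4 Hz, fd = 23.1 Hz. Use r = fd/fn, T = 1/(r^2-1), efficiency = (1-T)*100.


r = 23.1 / 5.4 = 4.27778
r^2 - 1 = 4.27778^2 - 1 = 17.2994
T = 1/17.2994 = 0.0578055
Efficiency = (1 - 0.0578055)*100 = 94.219 %


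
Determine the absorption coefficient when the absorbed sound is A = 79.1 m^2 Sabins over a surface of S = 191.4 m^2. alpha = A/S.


Absorption coefficient = absorbed power / incident power
alpha = A / S = 79.1 / 191.4 = 0.41327


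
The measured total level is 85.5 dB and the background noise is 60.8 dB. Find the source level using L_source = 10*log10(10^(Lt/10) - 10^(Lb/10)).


10^(85.5/10) = 3.54813e+08
10^(60.8/10) = 1.20226e+06
Difference = 3.54813e+08 - 1.20226e+06 = 3.53611e+08
L_source = 10*log10(3.53611e+08) = 85.485 dB


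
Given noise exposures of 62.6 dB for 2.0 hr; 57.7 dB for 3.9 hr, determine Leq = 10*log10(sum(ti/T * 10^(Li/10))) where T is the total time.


T_total = 2.0 + 3.9 = 5.9 hr
(2.0/5.9) * 10^(62.6/10) = 616848
(3.9/5.9) * 10^(57.7/10) = 389236
Sum = 616848 + 389236 = 1.00608e+06
Leq = 10*log10(1.00608e+06) = 60.026 dB


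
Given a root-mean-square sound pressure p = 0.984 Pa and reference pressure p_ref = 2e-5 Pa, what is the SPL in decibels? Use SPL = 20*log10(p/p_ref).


p / p_ref = 0.984 / 2e-5 = 49200
SPL = 20 * log10(49200) = 93.839 dB


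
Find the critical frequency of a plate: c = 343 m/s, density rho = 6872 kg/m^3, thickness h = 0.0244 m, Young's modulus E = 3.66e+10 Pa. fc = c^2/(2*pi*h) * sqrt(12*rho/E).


12*rho/E = 12*6872/3.66e+10 = 2.25311e-06
sqrt(12*rho/E) = sqrt(2.25311e-06) = 0.00150104
c^2/(2*pi*h) = 343^2/(2*pi*0.0244) = 767394
fc = 767394 * 0.00150104 = 1151.9 Hz


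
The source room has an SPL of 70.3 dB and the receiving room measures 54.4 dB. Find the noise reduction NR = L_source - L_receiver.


NR = L_source - L_receiver (difference between source and receiving room levels)
NR = 70.3 - 54.4 = 15.9 dB


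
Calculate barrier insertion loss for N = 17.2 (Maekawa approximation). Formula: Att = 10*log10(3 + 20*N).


3 + 20*N = 3 + 20*17.2 = 347
Att = 10*log10(347) = 25.403 dB


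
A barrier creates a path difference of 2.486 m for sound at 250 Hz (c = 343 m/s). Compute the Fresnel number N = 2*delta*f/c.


N = 2*delta*f/c = 2*delta/lambda, where lambda = c/f
lambda = 343 / 250 = 1.372 m
N = 2 * 2.486 / 1.372 = 3.6239


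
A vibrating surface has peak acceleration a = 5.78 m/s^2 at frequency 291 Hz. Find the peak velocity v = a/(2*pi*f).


omega = 2*pi*f = 2*pi*291 = 1828.41 rad/s
v = a / omega = 5.78 / 1828.41 = 0.0031612 m/s


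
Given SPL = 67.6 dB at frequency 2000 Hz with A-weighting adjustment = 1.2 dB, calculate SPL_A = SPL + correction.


A-weighting table: 2000 Hz -> 1.2 dB correction
SPL_A = SPL + correction = 67.6 + (1.2) = 68.8 dBA


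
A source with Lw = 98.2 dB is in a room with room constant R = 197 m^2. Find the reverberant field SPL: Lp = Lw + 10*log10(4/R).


4/R = 4/197 = 0.0203046
Lp = 98.2 + 10*log10(0.0203046) = 81.276 dB


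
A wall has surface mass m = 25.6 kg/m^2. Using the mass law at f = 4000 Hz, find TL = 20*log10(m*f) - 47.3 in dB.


m * f = 25.6 * 4000 = 102400
20*log10(102400) = 100.206 dB
TL = 100.206 - 47.3 = 52.906 dB


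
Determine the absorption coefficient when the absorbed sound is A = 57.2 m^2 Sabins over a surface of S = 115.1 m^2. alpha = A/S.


Absorption coefficient = absorbed power / incident power
alpha = A / S = 57.2 / 115.1 = 0.49696


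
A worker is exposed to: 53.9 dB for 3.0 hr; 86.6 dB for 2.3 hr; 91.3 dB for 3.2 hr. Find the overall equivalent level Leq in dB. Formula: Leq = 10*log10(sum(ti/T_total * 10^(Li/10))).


T_total = 3.0 + 2.3 + 3.2 = 8.5 hr
(3.0/8.5) * 10^(53.9/10) = 86636.8
(2.3/8.5) * 10^(86.6/10) = 1.23683e+08
(3.2/8.5) * 10^(91.3/10) = 5.07845e+08
Sum = 86636.8 + 1.23683e+08 + 5.07845e+08 = 6.31615e+08
Leq = 10*log10(6.31615e+08) = 88.005 dB


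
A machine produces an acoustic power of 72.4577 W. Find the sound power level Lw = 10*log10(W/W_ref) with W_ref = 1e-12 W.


W / W_ref = 72.4577 / 1e-12 = 7.24577e+13
Lw = 10 * log10(7.24577e+13) = 138.6 dB


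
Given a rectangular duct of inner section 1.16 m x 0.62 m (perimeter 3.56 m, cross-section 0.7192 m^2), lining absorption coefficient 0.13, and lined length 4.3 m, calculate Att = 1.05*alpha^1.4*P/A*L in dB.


alpha^1.4 = 0.13^1.4 = 0.0574805
Attenuation rate = 1.05 * alpha^1.4 * P / A
= 1.05 * 0.0574805 * 3.56 / 0.7192 = 0.298752 dB/m
Total Att = 0.298752 * 4.3 = 1.2846 dB


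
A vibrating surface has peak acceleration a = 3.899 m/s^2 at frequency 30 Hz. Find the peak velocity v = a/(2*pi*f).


omega = 2*pi*f = 2*pi*30 = 188.496 rad/s
v = a / omega = 3.899 / 188.496 = 0.020685 m/s


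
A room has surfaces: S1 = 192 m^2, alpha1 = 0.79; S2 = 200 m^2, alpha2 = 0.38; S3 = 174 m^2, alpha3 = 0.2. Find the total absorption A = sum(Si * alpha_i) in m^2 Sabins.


192 * 0.79 = 151.68
200 * 0.38 = 76
174 * 0.2 = 34.8
A_total = 151.68 + 76 + 34.8 = 262.48 m^2


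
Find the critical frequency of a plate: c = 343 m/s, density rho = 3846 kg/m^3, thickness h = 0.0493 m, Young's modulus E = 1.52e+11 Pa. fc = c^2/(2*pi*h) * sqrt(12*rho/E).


12*rho/E = 12*3846/1.52e+11 = 3.03632e-07
sqrt(12*rho/E) = sqrt(3.03632e-07) = 0.000551028
c^2/(2*pi*h) = 343^2/(2*pi*0.0493) = 379806
fc = 379806 * 0.000551028 = 209.28 Hz


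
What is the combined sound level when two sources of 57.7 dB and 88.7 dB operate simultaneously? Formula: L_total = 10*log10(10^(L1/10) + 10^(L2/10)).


10^(57.7/10) = 588844
10^(88.7/10) = 7.4131e+08
Sum = 588844 + 7.4131e+08 = 7.41899e+08
L_total = 10*log10(7.41899e+08) = 88.703 dB


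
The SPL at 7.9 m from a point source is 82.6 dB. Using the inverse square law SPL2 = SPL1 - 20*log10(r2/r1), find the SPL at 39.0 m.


r2/r1 = 39.0/7.9 = 4.93671
Correction = 20*log10(4.93671) = 13.8688 dB
SPL2 = 82.6 - 13.8688 = 68.731 dB


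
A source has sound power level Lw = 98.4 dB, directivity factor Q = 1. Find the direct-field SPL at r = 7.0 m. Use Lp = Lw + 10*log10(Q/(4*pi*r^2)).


4*pi*r^2 = 4*pi*7.0^2 = 615.752 m^2
Q / (4*pi*r^2) = 1 / 615.752 = 0.00162403
Lp = 98.4 + 10*log10(0.00162403) = 70.506 dB


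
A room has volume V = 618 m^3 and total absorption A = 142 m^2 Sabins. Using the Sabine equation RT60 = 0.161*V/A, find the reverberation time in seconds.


RT60 = 0.161 * 618 / 142 = 0.70069 s


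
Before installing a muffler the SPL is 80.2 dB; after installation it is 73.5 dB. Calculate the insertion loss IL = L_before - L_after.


Insertion loss = SPL without muffler - SPL with muffler
IL = 80.2 - 73.5 = 6.7 dB


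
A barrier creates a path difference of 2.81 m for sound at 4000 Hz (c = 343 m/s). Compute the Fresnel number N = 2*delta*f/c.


N = 2*delta*f/c = 2*delta/lambda, where lambda = c/f
lambda = 343 / 4000 = 0.08575 m
N = 2 * 2.81 / 0.08575 = 65.539


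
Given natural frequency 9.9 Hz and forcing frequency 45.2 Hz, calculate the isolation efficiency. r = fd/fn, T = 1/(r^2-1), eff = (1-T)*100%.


r = 45.2 / 9.9 = 4.56566
r^2 - 1 = 4.56566^2 - 1 = 19.8453
T = 1/19.8453 = 0.0503898
Efficiency = (1 - 0.0503898)*100 = 94.961 %


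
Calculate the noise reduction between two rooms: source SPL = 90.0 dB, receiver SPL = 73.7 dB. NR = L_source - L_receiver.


NR = L_source - L_receiver (difference between source and receiving room levels)
NR = 90.0 - 73.7 = 16.3 dB


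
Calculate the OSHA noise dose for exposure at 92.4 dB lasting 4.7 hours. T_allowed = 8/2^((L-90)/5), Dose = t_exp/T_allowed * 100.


T_allowed = 8 / 2^((92.4 - 90)/5) = 5.73582 hr
Dose = 4.7 / 5.73582 * 100 = 81.941 %


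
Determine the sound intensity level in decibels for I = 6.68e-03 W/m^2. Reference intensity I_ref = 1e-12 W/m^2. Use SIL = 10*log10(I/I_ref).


I / I_ref = 6.68e-03 / 1e-12 = 6.68e+09
SIL = 10 * log10(6.68e+09) = 98.248 dB


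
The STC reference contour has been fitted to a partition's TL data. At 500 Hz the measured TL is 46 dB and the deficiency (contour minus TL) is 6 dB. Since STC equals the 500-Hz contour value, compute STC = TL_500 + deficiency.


By ASTM E413, STC = value of the fitted reference contour at 500 Hz.
Contour value at 500 Hz = TL_500 + deficiency = 46 + 6 = 52
STC = 52


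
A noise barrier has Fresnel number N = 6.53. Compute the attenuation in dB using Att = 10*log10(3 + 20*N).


3 + 20*N = 3 + 20*6.53 = 133.6
Att = 10*log10(133.6) = 21.258 dB


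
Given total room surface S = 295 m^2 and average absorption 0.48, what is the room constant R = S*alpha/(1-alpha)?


R = 295 * 0.48 / (1 - 0.48) = 272.31 m^2


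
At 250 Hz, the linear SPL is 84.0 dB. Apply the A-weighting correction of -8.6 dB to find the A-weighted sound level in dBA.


A-weighting table: 250 Hz -> -8.6 dB correction
SPL_A = SPL + correction = 84.0 + (-8.6) = 75.4 dBA


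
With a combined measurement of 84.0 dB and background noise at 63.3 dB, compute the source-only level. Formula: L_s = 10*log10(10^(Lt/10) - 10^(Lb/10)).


10^(84.0/10) = 2.51189e+08
10^(63.3/10) = 2.13796e+06
Difference = 2.51189e+08 - 2.13796e+06 = 2.49051e+08
L_source = 10*log10(2.49051e+08) = 83.963 dB


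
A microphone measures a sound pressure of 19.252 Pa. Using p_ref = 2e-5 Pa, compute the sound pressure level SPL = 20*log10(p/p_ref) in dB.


p / p_ref = 19.252 / 2e-5 = 962600
SPL = 20 * log10(962600) = 119.67 dB


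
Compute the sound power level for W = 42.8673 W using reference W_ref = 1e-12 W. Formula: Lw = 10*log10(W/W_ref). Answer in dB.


W / W_ref = 42.8673 / 1e-12 = 4.28673e+13
Lw = 10 * log10(4.28673e+13) = 136.32 dB


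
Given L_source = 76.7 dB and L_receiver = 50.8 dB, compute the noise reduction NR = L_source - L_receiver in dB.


NR = L_source - L_receiver (difference between source and receiving room levels)
NR = 76.7 - 50.8 = 25.9 dB


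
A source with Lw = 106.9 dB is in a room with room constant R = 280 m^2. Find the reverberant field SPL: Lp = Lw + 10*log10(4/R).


4/R = 4/280 = 0.0142857
Lp = 106.9 + 10*log10(0.0142857) = 88.449 dB


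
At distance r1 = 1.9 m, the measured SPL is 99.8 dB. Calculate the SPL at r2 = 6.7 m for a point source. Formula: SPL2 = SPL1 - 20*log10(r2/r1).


r2/r1 = 6.7/1.9 = 3.52632
Correction = 20*log10(3.52632) = 10.9464 dB
SPL2 = 99.8 - 10.9464 = 88.854 dB


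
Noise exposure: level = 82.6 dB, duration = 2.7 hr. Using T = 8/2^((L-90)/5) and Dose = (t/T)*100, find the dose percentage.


T_allowed = 8 / 2^((82.6 - 90)/5) = 22.3159 hr
Dose = 2.7 / 22.3159 * 100 = 12.099 %


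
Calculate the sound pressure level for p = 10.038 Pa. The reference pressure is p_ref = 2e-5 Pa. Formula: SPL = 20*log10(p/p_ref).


p / p_ref = 10.038 / 2e-5 = 501900
SPL = 20 * log10(501900) = 114.01 dB


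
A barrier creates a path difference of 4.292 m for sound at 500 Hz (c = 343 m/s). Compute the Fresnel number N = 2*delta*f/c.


N = 2*delta*f/c = 2*delta/lambda, where lambda = c/f
lambda = 343 / 500 = 0.686 m
N = 2 * 4.292 / 0.686 = 12.513


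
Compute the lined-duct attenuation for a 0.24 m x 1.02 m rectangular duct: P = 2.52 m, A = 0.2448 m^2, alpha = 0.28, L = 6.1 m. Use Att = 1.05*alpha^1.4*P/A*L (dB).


alpha^1.4 = 0.28^1.4 = 0.168276
Attenuation rate = 1.05 * alpha^1.4 * P / A
= 1.05 * 0.168276 * 2.52 / 0.2448 = 1.81887 dB/m
Total Att = 1.81887 * 6.1 = 11.095 dB


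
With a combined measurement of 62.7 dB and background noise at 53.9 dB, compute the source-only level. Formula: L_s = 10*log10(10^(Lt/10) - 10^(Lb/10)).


10^(62.7/10) = 1.86209e+06
10^(53.9/10) = 245471
Difference = 1.86209e+06 - 245471 = 1.61662e+06
L_source = 10*log10(1.61662e+06) = 62.086 dB


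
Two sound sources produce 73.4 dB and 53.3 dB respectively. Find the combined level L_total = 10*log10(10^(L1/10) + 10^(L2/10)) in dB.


10^(73.4/10) = 2.18776e+07
10^(53.3/10) = 213796
Sum = 2.18776e+07 + 213796 = 2.20914e+07
L_total = 10*log10(2.20914e+07) = 73.442 dB


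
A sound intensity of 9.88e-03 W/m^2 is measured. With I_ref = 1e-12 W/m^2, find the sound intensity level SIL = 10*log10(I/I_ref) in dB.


I / I_ref = 9.88e-03 / 1e-12 = 9.88e+09
SIL = 10 * log10(9.88e+09) = 99.948 dB


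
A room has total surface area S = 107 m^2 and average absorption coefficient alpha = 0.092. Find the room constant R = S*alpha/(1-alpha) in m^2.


R = 107 * 0.092 / (1 - 0.092) = 10.841 m^2


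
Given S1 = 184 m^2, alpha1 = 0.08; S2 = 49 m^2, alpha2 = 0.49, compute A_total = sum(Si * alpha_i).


184 * 0.08 = 14.72
49 * 0.49 = 24.01
A_total = 14.72 + 24.01 = 38.73 m^2


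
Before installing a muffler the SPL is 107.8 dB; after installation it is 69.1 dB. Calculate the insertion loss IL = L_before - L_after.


Insertion loss = SPL without muffler - SPL with muffler
IL = 107.8 - 69.1 = 38.7 dB


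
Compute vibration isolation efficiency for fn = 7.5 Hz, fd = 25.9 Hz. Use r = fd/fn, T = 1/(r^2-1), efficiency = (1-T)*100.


r = 25.9 / 7.5 = 3.45333
r^2 - 1 = 3.45333^2 - 1 = 10.9255
T = 1/10.9255 = 0.091529
Efficiency = (1 - 0.091529)*100 = 90.847 %


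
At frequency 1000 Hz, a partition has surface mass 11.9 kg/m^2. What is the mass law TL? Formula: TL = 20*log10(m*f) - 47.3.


m * f = 11.9 * 1000 = 11900
20*log10(11900) = 81.5109 dB
TL = 81.5109 - 47.3 = 34.211 dB


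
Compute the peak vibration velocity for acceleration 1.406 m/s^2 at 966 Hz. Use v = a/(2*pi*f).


omega = 2*pi*f = 2*pi*966 = 6069.56 rad/s
v = a / omega = 1.406 / 6069.56 = 0.00023165 m/s


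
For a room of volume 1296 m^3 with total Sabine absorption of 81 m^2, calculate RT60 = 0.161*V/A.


RT60 = 0.161 * 1296 / 81 = 2.576 s


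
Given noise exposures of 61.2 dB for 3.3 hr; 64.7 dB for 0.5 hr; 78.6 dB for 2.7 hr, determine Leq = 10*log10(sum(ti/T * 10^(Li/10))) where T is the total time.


T_total = 3.3 + 0.5 + 2.7 = 6.5 hr
(3.3/6.5) * 10^(61.2/10) = 669269
(0.5/6.5) * 10^(64.7/10) = 227016
(2.7/6.5) * 10^(78.6/10) = 3.0092e+07
Sum = 669269 + 227016 + 3.0092e+07 = 3.09883e+07
Leq = 10*log10(3.09883e+07) = 74.912 dB


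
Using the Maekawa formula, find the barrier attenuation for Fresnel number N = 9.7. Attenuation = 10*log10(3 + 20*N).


3 + 20*N = 3 + 20*9.7 = 197
Att = 10*log10(197) = 22.945 dB


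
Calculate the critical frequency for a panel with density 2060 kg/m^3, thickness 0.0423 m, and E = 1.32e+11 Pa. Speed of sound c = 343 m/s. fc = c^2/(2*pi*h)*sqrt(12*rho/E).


12*rho/E = 12*2060/1.32e+11 = 1.87273e-07
sqrt(12*rho/E) = sqrt(1.87273e-07) = 0.000432751
c^2/(2*pi*h) = 343^2/(2*pi*0.0423) = 442658
fc = 442658 * 0.000432751 = 191.56 Hz


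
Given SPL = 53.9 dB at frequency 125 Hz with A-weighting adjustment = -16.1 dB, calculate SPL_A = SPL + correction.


A-weighting table: 125 Hz -> -16.1 dB correction
SPL_A = SPL + correction = 53.9 + (-16.1) = 37.8 dBA


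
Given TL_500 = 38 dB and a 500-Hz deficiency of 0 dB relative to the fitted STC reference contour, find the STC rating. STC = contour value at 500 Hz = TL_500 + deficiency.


By ASTM E413, STC = value of the fitted reference contour at 500 Hz.
Contour value at 500 Hz = TL_500 + deficiency = 38 + 0 = 38
STC = 38


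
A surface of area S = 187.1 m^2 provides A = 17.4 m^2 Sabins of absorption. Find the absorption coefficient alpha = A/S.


Absorption coefficient = absorbed power / incident power
alpha = A / S = 17.4 / 187.1 = 0.092998


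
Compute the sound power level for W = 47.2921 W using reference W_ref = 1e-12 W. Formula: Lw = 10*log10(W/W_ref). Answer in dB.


W / W_ref = 47.2921 / 1e-12 = 4.72921e+13
Lw = 10 * log10(4.72921e+13) = 136.75 dB


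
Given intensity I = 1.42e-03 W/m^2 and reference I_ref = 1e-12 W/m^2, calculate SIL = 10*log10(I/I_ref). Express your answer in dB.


I / I_ref = 1.42e-03 / 1e-12 = 1.42e+09
SIL = 10 * log10(1.42e+09) = 91.523 dB


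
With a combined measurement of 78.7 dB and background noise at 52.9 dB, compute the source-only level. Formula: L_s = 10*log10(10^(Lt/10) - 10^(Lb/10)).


10^(78.7/10) = 7.4131e+07
10^(52.9/10) = 194984
Difference = 7.4131e+07 - 194984 = 7.3936e+07
L_source = 10*log10(7.3936e+07) = 78.689 dB


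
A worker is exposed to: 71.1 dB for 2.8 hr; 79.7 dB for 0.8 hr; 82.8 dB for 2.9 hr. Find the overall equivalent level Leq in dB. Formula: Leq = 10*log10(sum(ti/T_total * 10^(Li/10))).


T_total = 2.8 + 0.8 + 2.9 = 6.5 hr
(2.8/6.5) * 10^(71.1/10) = 5.54938e+06
(0.8/6.5) * 10^(79.7/10) = 1.14862e+07
(2.9/6.5) * 10^(82.8/10) = 8.50129e+07
Sum = 5.54938e+06 + 1.14862e+07 + 8.50129e+07 = 1.02048e+08
Leq = 10*log10(1.02048e+08) = 80.088 dB


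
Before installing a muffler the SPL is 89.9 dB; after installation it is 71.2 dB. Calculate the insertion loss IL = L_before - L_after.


Insertion loss = SPL without muffler - SPL with muffler
IL = 89.9 - 71.2 = 18.7 dB


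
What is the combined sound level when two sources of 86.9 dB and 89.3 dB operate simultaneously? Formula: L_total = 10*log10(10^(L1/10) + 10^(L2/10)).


10^(86.9/10) = 4.89779e+08
10^(89.3/10) = 8.51138e+08
Sum = 4.89779e+08 + 8.51138e+08 = 1.34092e+09
L_total = 10*log10(1.34092e+09) = 91.274 dB


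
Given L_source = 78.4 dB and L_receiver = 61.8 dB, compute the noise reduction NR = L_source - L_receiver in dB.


NR = L_source - L_receiver (difference between source and receiving room levels)
NR = 78.4 - 61.8 = 16.6 dB


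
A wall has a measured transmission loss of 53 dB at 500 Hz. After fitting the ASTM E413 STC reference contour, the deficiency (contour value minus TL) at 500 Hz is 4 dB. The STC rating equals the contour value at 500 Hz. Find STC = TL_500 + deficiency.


By ASTM E413, STC = value of the fitted reference contour at 500 Hz.
Contour value at 500 Hz = TL_500 + deficiency = 53 + 4 = 57
STC = 57


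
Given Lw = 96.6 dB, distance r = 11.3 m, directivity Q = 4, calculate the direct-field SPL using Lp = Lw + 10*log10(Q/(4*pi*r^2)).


4*pi*r^2 = 4*pi*11.3^2 = 1604.6 m^2
Q / (4*pi*r^2) = 4 / 1604.6 = 0.00249283
Lp = 96.6 + 10*log10(0.00249283) = 70.567 dB


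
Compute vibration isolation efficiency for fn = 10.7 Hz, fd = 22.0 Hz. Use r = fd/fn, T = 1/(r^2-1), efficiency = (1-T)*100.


r = 22.0 / 10.7 = 2.05607
r^2 - 1 = 2.05607^2 - 1 = 3.22742
T = 1/3.22742 = 0.309845
Efficiency = (1 - 0.309845)*100 = 69.016 %


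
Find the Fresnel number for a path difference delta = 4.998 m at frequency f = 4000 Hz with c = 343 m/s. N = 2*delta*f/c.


N = 2*delta*f/c = 2*delta/lambda, where lambda = c/f
lambda = 343 / 4000 = 0.08575 m
N = 2 * 4.998 / 0.08575 = 116.57


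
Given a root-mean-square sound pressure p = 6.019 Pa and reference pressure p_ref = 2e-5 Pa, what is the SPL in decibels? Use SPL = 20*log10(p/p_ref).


p / p_ref = 6.019 / 2e-5 = 300950
SPL = 20 * log10(300950) = 109.57 dB


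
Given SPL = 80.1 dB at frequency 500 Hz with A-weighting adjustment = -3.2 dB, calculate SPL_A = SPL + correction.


A-weighting table: 500 Hz -> -3.2 dB correction
SPL_A = SPL + correction = 80.1 + (-3.2) = 76.9 dBA


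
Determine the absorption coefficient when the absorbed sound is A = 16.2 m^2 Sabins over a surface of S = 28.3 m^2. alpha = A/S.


Absorption coefficient = absorbed power / incident power
alpha = A / S = 16.2 / 28.3 = 0.57244


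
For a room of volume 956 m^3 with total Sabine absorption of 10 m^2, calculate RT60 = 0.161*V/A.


RT60 = 0.161 * 956 / 10 = 15.392 s


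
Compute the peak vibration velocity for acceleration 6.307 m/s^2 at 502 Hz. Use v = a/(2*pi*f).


omega = 2*pi*f = 2*pi*502 = 3154.16 rad/s
v = a / omega = 6.307 / 3154.16 = 0.0019996 m/s


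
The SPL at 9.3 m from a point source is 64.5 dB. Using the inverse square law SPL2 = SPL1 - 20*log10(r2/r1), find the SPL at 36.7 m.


r2/r1 = 36.7/9.3 = 3.94624
Correction = 20*log10(3.94624) = 11.9237 dB
SPL2 = 64.5 - 11.9237 = 52.576 dB


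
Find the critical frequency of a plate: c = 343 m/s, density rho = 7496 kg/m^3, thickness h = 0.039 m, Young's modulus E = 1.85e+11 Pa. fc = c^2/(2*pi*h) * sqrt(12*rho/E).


12*rho/E = 12*7496/1.85e+11 = 4.86227e-07
sqrt(12*rho/E) = sqrt(4.86227e-07) = 0.0006973
c^2/(2*pi*h) = 343^2/(2*pi*0.039) = 480113
fc = 480113 * 0.0006973 = 334.78 Hz


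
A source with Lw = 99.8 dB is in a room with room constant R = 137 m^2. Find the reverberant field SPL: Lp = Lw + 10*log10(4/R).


4/R = 4/137 = 0.0291971
Lp = 99.8 + 10*log10(0.0291971) = 84.453 dB


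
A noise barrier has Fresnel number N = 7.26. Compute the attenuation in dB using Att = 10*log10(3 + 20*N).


3 + 20*N = 3 + 20*7.26 = 148.2
Att = 10*log10(148.2) = 21.708 dB


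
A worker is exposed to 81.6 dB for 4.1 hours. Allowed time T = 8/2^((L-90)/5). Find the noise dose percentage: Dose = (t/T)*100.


T_allowed = 8 / 2^((81.6 - 90)/5) = 25.6342 hr
Dose = 4.1 / 25.6342 * 100 = 15.994 %


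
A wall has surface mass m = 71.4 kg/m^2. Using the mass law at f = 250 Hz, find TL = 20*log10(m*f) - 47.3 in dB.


m * f = 71.4 * 250 = 17850
20*log10(17850) = 85.0328 dB
TL = 85.0328 - 47.3 = 37.733 dB


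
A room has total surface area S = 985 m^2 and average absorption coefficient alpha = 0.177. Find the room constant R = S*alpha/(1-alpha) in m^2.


R = 985 * 0.177 / (1 - 0.177) = 211.84 m^2


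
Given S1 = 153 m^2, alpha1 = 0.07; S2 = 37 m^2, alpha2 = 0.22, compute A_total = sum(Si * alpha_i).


153 * 0.07 = 10.71
37 * 0.22 = 8.14
A_total = 10.71 + 8.14 = 18.85 m^2


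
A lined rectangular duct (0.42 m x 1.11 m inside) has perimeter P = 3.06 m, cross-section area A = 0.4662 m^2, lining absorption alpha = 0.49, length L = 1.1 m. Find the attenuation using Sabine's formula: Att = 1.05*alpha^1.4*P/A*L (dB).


alpha^1.4 = 0.49^1.4 = 0.368362
Attenuation rate = 1.05 * alpha^1.4 * P / A
= 1.05 * 0.368362 * 3.06 / 0.4662 = 2.53871 dB/m
Total Att = 2.53871 * 1.1 = 2.7926 dB


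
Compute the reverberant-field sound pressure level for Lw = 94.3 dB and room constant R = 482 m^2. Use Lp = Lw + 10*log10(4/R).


4/R = 4/482 = 0.00829876
Lp = 94.3 + 10*log10(0.00829876) = 73.49 dB


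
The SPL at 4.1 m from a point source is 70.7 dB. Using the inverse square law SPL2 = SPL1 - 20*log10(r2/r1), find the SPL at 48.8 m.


r2/r1 = 48.8/4.1 = 11.9024
Correction = 20*log10(11.9024) = 21.5127 dB
SPL2 = 70.7 - 21.5127 = 49.187 dB


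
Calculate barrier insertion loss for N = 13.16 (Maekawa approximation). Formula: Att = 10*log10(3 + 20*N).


3 + 20*N = 3 + 20*13.16 = 266.2
Att = 10*log10(266.2) = 24.252 dB


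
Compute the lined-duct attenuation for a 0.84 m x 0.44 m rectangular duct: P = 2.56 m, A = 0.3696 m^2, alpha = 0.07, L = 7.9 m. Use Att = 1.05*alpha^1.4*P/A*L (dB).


alpha^1.4 = 0.07^1.4 = 0.0241622
Attenuation rate = 1.05 * alpha^1.4 * P / A
= 1.05 * 0.0241622 * 2.56 / 0.3696 = 0.175725 dB/m
Total Att = 0.175725 * 7.9 = 1.3882 dB


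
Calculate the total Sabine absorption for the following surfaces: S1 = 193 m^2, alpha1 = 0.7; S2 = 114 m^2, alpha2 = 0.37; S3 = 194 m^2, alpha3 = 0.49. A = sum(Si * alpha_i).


193 * 0.7 = 135.1
114 * 0.37 = 42.18
194 * 0.49 = 95.06
A_total = 135.1 + 42.18 + 95.06 = 272.34 m^2


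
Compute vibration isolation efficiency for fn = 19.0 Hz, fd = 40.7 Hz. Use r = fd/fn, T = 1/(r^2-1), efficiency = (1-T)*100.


r = 40.7 / 19.0 = 2.14211
r^2 - 1 = 2.14211^2 - 1 = 3.58864
T = 1/3.58864 = 0.278657
Efficiency = (1 - 0.278657)*100 = 72.134 %


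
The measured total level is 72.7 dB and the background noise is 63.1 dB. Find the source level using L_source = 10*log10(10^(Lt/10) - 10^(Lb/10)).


10^(72.7/10) = 1.86209e+07
10^(63.1/10) = 2.04174e+06
Difference = 1.86209e+07 - 2.04174e+06 = 1.65792e+07
L_source = 10*log10(1.65792e+07) = 72.196 dB


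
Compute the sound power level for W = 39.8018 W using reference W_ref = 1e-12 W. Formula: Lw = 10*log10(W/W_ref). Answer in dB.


W / W_ref = 39.8018 / 1e-12 = 3.98018e+13
Lw = 10 * log10(3.98018e+13) = 136 dB


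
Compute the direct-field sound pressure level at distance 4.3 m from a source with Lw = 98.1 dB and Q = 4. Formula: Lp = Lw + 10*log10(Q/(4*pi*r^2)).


4*pi*r^2 = 4*pi*4.3^2 = 232.352 m^2
Q / (4*pi*r^2) = 4 / 232.352 = 0.0172153
Lp = 98.1 + 10*log10(0.0172153) = 80.459 dB


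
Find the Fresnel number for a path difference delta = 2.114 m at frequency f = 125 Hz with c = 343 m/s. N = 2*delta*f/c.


N = 2*delta*f/c = 2*delta/lambda, where lambda = c/f
lambda = 343 / 125 = 2.744 m
N = 2 * 2.114 / 2.744 = 1.5408


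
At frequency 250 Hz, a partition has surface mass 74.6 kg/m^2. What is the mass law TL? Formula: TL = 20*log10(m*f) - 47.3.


m * f = 74.6 * 250 = 18650
20*log10(18650) = 85.4136 dB
TL = 85.4136 - 47.3 = 38.114 dB


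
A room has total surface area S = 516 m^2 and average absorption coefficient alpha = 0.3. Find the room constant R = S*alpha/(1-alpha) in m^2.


R = 516 * 0.3 / (1 - 0.3) = 221.14 m^2


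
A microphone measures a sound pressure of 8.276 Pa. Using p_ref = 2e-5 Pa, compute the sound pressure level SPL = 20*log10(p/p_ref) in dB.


p / p_ref = 8.276 / 2e-5 = 413800
SPL = 20 * log10(413800) = 112.34 dB


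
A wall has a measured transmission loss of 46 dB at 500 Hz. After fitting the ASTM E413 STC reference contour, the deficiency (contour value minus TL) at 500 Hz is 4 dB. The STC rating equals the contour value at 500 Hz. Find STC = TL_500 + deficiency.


By ASTM E413, STC = value of the fitted reference contour at 500 Hz.
Contour value at 500 Hz = TL_500 + deficiency = 46 + 4 = 50
STC = 50


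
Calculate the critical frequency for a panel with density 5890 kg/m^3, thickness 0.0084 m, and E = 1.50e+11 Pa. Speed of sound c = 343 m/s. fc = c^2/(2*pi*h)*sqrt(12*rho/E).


12*rho/E = 12*5890/1.50e+11 = 4.712e-07
sqrt(12*rho/E) = sqrt(4.712e-07) = 0.00068644
c^2/(2*pi*h) = 343^2/(2*pi*0.0084) = 2.2291e+06
fc = 2.2291e+06 * 0.00068644 = 1530.1 Hz


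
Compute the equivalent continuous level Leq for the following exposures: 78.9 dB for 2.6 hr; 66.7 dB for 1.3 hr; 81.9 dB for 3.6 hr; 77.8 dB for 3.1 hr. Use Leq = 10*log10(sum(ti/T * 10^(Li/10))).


T_total = 2.6 + 1.3 + 3.6 + 3.1 = 10.6 hr
(2.6/10.6) * 10^(78.9/10) = 1.904e+07
(1.3/10.6) * 10^(66.7/10) = 573637
(3.6/10.6) * 10^(81.9/10) = 5.26013e+07
(3.1/10.6) * 10^(77.8/10) = 1.7622e+07
Sum = 1.904e+07 + 573637 + 5.26013e+07 + 1.7622e+07 = 8.98369e+07
Leq = 10*log10(8.98369e+07) = 79.535 dB


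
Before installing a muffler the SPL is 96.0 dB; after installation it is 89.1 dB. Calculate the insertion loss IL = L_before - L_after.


Insertion loss = SPL without muffler - SPL with muffler
IL = 96.0 - 89.1 = 6.9 dB


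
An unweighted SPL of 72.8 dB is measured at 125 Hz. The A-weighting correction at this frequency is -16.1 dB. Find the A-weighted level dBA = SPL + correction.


A-weighting table: 125 Hz -> -16.1 dB correction
SPL_A = SPL + correction = 72.8 + (-16.1) = 56.7 dBA


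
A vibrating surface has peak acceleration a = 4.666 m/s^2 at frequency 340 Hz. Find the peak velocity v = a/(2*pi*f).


omega = 2*pi*f = 2*pi*340 = 2136.28 rad/s
v = a / omega = 4.666 / 2136.28 = 0.0021842 m/s


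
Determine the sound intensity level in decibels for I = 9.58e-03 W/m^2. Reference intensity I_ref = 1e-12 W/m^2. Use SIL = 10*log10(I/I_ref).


I / I_ref = 9.58e-03 / 1e-12 = 9.58e+09
SIL = 10 * log10(9.58e+09) = 99.814 dB


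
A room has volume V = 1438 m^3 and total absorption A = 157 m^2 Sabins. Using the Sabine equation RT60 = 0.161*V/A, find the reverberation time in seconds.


RT60 = 0.161 * 1438 / 157 = 1.4746 s


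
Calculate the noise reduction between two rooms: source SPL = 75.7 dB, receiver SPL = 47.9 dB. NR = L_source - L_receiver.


NR = L_source - L_receiver (difference between source and receiving room levels)
NR = 75.7 - 47.9 = 27.8 dB


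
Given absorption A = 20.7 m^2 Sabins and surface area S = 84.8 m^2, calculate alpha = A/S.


Absorption coefficient = absorbed power / incident power
alpha = A / S = 20.7 / 84.8 = 0.2441


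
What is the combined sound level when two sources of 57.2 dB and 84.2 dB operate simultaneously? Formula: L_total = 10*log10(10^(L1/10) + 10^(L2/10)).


10^(57.2/10) = 524807
10^(84.2/10) = 2.63027e+08
Sum = 524807 + 2.63027e+08 = 2.63552e+08
L_total = 10*log10(2.63552e+08) = 84.209 dB


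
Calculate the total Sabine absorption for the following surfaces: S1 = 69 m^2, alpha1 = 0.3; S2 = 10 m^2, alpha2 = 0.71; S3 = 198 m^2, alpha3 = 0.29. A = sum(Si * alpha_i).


69 * 0.3 = 20.7
10 * 0.71 = 7.1
198 * 0.29 = 57.42
A_total = 20.7 + 7.1 + 57.42 = 85.22 m^2


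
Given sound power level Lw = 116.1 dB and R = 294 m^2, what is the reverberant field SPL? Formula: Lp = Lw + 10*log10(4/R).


4/R = 4/294 = 0.0136054
Lp = 116.1 + 10*log10(0.0136054) = 97.437 dB


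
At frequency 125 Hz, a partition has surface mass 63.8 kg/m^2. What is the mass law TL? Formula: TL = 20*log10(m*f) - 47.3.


m * f = 63.8 * 125 = 7975
20*log10(7975) = 78.0346 dB
TL = 78.0346 - 47.3 = 30.735 dB


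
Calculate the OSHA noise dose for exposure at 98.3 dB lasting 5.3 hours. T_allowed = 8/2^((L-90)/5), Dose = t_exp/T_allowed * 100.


T_allowed = 8 / 2^((98.3 - 90)/5) = 2.53151 hr
Dose = 5.3 / 2.53151 * 100 = 209.36 %


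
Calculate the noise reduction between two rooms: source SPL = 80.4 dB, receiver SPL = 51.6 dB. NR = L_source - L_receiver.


NR = L_source - L_receiver (difference between source and receiving room levels)
NR = 80.4 - 51.6 = 28.8 dB


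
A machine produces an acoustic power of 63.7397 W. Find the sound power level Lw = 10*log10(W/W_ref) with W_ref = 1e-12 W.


W / W_ref = 63.7397 / 1e-12 = 6.37397e+13
Lw = 10 * log10(6.37397e+13) = 138.04 dB


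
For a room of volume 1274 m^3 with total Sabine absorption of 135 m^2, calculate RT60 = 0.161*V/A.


RT60 = 0.161 * 1274 / 135 = 1.5194 s


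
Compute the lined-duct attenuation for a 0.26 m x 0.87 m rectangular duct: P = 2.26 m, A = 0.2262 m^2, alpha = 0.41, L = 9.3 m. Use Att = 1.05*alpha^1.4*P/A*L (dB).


alpha^1.4 = 0.41^1.4 = 0.28701
Attenuation rate = 1.05 * alpha^1.4 * P / A
= 1.05 * 0.28701 * 2.26 / 0.2262 = 3.01094 dB/m
Total Att = 3.01094 * 9.3 = 28.002 dB


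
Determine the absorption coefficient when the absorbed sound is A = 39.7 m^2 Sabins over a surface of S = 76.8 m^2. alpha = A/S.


Absorption coefficient = absorbed power / incident power
alpha = A / S = 39.7 / 76.8 = 0.51693


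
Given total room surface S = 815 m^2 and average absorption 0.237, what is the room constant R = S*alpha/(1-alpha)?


R = 815 * 0.237 / (1 - 0.237) = 253.15 m^2


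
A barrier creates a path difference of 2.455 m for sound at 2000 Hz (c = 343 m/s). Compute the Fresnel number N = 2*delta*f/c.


N = 2*delta*f/c = 2*delta/lambda, where lambda = c/f
lambda = 343 / 2000 = 0.1715 m
N = 2 * 2.455 / 0.1715 = 28.63


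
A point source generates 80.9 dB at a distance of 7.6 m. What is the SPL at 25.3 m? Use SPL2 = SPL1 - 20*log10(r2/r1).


r2/r1 = 25.3/7.6 = 3.32895
Correction = 20*log10(3.32895) = 10.4461 dB
SPL2 = 80.9 - 10.4461 = 70.454 dB


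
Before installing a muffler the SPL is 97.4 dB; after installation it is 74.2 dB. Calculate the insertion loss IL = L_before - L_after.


Insertion loss = SPL without muffler - SPL with muffler
IL = 97.4 - 74.2 = 23.2 dB


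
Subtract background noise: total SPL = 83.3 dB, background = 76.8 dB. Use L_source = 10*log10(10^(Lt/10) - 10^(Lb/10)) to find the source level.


10^(83.3/10) = 2.13796e+08
10^(76.8/10) = 4.7863e+07
Difference = 2.13796e+08 - 4.7863e+07 = 1.65933e+08
L_source = 10*log10(1.65933e+08) = 82.199 dB


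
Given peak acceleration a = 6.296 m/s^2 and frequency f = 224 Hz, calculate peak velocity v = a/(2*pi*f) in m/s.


omega = 2*pi*f = 2*pi*224 = 1407.43 rad/s
v = a / omega = 6.296 / 1407.43 = 0.0044734 m/s


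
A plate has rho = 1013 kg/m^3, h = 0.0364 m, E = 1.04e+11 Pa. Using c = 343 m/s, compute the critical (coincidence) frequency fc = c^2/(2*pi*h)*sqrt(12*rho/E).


12*rho/E = 12*1013/1.04e+11 = 1.16885e-07
sqrt(12*rho/E) = sqrt(1.16885e-07) = 0.000341884
c^2/(2*pi*h) = 343^2/(2*pi*0.0364) = 514407
fc = 514407 * 0.000341884 = 175.87 Hz


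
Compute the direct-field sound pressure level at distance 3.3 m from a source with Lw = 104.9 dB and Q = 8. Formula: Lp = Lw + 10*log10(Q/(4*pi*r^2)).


4*pi*r^2 = 4*pi*3.3^2 = 136.848 m^2
Q / (4*pi*r^2) = 8 / 136.848 = 0.058459
Lp = 104.9 + 10*log10(0.058459) = 92.569 dB


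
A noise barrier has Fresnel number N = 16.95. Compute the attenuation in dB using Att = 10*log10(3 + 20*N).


3 + 20*N = 3 + 20*16.95 = 342
Att = 10*log10(342) = 25.34 dB


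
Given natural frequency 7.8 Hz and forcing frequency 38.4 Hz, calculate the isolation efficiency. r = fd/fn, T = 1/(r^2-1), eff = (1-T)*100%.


r = 38.4 / 7.8 = 4.92308
r^2 - 1 = 4.92308^2 - 1 = 23.2367
T = 1/23.2367 = 0.0430354
Efficiency = (1 - 0.0430354)*100 = 95.696 %


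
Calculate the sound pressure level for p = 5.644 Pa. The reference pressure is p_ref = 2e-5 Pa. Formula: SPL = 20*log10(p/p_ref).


p / p_ref = 5.644 / 2e-5 = 282200
SPL = 20 * log10(282200) = 109.01 dB


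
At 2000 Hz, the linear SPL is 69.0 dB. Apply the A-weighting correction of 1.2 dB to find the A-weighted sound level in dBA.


A-weighting table: 2000 Hz -> 1.2 dB correction
SPL_A = SPL + correction = 69.0 + (1.2) = 70.2 dBA


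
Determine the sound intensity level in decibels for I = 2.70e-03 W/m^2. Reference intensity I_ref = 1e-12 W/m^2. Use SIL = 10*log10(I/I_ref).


I / I_ref = 2.70e-03 / 1e-12 = 2.7e+09
SIL = 10 * log10(2.7e+09) = 94.314 dB


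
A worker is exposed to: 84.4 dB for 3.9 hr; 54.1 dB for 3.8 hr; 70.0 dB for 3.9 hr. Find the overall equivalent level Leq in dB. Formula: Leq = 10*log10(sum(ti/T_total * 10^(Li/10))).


T_total = 3.9 + 3.8 + 3.9 = 11.6 hr
(3.9/11.6) * 10^(84.4/10) = 9.25991e+07
(3.8/11.6) * 10^(54.1/10) = 84202.6
(3.9/11.6) * 10^(70.0/10) = 3.36207e+06
Sum = 9.25991e+07 + 84202.6 + 3.36207e+06 = 9.60454e+07
Leq = 10*log10(9.60454e+07) = 79.825 dB


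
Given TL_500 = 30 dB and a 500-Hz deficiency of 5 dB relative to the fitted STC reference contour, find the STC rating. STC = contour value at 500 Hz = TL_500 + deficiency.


By ASTM E413, STC = value of the fitted reference contour at 500 Hz.
Contour value at 500 Hz = TL_500 + deficiency = 30 + 5 = 35
STC = 35


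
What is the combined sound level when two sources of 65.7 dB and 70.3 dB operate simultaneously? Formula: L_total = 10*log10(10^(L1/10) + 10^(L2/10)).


10^(65.7/10) = 3.71535e+06
10^(70.3/10) = 1.07152e+07
Sum = 3.71535e+06 + 1.07152e+07 = 1.44306e+07
L_total = 10*log10(1.44306e+07) = 71.593 dB


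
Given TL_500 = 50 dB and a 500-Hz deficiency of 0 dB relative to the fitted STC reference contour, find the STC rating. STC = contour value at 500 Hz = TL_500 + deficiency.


By ASTM E413, STC = value of the fitted reference contour at 500 Hz.
Contour value at 500 Hz = TL_500 + deficiency = 50 + 0 = 50
STC = 50


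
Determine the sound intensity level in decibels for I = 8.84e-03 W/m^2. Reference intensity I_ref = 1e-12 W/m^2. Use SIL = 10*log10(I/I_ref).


I / I_ref = 8.84e-03 / 1e-12 = 8.84e+09
SIL = 10 * log10(8.84e+09) = 99.465 dB


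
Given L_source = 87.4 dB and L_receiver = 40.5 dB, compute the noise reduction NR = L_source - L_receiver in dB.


NR = L_source - L_receiver (difference between source and receiving room levels)
NR = 87.4 - 40.5 = 46.9 dB


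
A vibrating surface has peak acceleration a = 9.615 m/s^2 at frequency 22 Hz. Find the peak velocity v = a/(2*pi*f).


omega = 2*pi*f = 2*pi*22 = 138.23 rad/s
v = a / omega = 9.615 / 138.23 = 0.069558 m/s


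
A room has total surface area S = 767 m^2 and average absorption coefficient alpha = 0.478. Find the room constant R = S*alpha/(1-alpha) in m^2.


R = 767 * 0.478 / (1 - 0.478) = 702.35 m^2


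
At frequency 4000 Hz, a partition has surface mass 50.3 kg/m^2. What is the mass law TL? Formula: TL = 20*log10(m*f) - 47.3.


m * f = 50.3 * 4000 = 201200
20*log10(201200) = 106.073 dB
TL = 106.073 - 47.3 = 58.773 dB


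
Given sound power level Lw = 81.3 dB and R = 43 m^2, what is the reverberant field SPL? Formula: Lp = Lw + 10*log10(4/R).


4/R = 4/43 = 0.0930233
Lp = 81.3 + 10*log10(0.0930233) = 70.986 dB


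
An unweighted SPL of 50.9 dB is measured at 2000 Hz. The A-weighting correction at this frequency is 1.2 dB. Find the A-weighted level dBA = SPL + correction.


A-weighting table: 2000 Hz -> 1.2 dB correction
SPL_A = SPL + correction = 50.9 + (1.2) = 52.1 dBA


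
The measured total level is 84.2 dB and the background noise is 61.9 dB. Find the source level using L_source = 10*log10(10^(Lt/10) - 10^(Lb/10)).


10^(84.2/10) = 2.63027e+08
10^(61.9/10) = 1.54882e+06
Difference = 2.63027e+08 - 1.54882e+06 = 2.61478e+08
L_source = 10*log10(2.61478e+08) = 84.174 dB


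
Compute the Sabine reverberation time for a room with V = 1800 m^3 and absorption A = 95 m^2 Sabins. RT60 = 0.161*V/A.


RT60 = 0.161 * 1800 / 95 = 3.0505 s


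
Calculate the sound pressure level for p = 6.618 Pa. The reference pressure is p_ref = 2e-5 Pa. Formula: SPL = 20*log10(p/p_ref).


p / p_ref = 6.618 / 2e-5 = 330900
SPL = 20 * log10(330900) = 110.39 dB
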